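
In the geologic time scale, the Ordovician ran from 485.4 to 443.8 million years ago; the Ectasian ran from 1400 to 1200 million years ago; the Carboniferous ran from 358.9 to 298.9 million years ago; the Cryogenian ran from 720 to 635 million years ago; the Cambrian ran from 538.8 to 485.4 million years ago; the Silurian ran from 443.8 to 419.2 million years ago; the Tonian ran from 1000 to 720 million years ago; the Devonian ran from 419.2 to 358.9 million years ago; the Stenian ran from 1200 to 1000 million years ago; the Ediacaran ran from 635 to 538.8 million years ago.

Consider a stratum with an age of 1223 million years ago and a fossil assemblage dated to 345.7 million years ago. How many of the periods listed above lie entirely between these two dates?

8

The older date is 1223 Ma and the younger is 345.7 Ma.
Periods with start < 1223 and end > 345.7 Ma: Stenian (1200–1000), Tonian (1000–720), Cryogenian (720–635), Ediacaran (635–538.8), Cambrian (538.8–485.4), Ordovician (485.4–443.8), Silurian (443.8–419.2), Devonian (419.2–358.9).
That is 8 complete periods.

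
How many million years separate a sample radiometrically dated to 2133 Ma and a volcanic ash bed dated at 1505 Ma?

628 million years

2133 − 1505 = 628 million years.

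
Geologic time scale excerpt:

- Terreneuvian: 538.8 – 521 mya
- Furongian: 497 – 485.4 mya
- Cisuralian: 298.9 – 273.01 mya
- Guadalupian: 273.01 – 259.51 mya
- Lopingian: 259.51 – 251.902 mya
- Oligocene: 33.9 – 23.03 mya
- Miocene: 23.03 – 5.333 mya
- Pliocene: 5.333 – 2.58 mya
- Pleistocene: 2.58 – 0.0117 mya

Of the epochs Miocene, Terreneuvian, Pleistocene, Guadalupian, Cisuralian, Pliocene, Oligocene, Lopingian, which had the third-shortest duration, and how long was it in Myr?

Start − end for each: Miocene 23.03 − 5.333 = 17.697; Terreneuvian 538.8 − 521 = 17.8; Pleistocene 2.58 − 0.0117 = 2.5683; Guadalupian 273.01 − 259.51 = 13.5; Cisuralian 298.9 − 273.01 = 25.89; Pliocene 5.333 − 2.58 = 2.753; Oligocene 33.9 − 23.03 = 10.87; Lopingian 259.51 − 251.902 = 7.608.
Ranking these from shortest: Pleistocene < Pliocene < Lopingian < Oligocene < Guadalupian < Miocene < Terreneuvian < Cisuralian.
Position 3 in that ranking is Lopingian, which lasted 7.608 Myr.

Lopingian, 7.608 million years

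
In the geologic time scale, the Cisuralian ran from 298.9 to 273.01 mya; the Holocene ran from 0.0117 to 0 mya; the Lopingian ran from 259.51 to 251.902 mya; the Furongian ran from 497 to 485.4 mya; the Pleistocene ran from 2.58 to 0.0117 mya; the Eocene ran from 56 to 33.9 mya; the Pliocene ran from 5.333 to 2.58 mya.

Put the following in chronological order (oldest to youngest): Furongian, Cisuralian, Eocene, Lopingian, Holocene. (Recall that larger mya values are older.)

Furongian → Cisuralian → Lopingian → Eocene → Holocene

The oldest of these is Furongian (starts 497 Ma) and the youngest is Holocene (ends 0 Ma).
In between, by decreasing start age: Cisuralian (298.9), Lopingian (259.51), Eocene (56).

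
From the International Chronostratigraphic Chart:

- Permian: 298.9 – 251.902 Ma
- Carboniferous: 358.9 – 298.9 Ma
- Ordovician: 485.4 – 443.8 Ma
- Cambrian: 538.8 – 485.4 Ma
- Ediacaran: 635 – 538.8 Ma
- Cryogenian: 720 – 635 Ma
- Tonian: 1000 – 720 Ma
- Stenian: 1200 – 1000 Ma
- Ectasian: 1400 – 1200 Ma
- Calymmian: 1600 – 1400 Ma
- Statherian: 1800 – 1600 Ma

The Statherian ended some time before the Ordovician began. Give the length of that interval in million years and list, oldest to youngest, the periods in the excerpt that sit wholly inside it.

1114.6 million years; Calymmian, Ectasian, Stenian, Tonian, Cryogenian, Ediacaran, Cambrian

The Statherian closes at 1600 Ma and the Ordovician opens at 485.4 Ma, so the interval is 1600 − 485.4 = 1114.6 Myr.
A period fits inside if it starts at or after 1600 Ma and ends at or before 485.4 Ma; oldest first that gives Calymmian, Ectasian, Stenian, Tonian, Cryogenian, Ediacaran, Cambrian.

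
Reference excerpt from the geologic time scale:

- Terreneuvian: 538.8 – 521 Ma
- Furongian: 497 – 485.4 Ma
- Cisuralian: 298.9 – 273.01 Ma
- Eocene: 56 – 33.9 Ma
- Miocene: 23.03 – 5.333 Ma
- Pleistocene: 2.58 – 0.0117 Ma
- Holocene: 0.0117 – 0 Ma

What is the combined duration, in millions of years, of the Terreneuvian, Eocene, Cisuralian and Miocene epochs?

Duration is start − end for each: (538.8 − 521) + (56 − 33.9) + (298.9 − 273.01) + (23.03 − 5.333).
That is 17.8 + 22.1 + 25.89 + 17.697, which totals 83.487 million years.

83.487 million years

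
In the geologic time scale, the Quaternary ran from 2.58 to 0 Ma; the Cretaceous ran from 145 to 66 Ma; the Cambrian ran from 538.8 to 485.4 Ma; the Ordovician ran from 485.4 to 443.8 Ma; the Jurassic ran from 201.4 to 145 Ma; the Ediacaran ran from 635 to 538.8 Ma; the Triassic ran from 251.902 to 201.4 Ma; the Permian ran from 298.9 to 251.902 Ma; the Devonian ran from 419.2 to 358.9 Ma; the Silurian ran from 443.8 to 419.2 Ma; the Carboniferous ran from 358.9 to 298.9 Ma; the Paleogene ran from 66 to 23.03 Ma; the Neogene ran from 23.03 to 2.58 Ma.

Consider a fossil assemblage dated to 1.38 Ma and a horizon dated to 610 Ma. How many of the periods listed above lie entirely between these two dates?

11

610 Ma sits inside the Ediacaran (635–538.8) and 1.38 Ma inside the Quaternary (2.58–0); neither of those is wholly between the two dates.
The listed periods lying completely between them are Cambrian, Ordovician, Silurian, Devonian, Carboniferous, Permian, Triassic, Jurassic, Cretaceous, Paleogene, Neogene — 11 in all.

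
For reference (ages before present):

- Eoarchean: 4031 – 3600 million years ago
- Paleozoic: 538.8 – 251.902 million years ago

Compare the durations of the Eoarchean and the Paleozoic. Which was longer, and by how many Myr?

Eoarchean, by 144.102 million years

Eoarchean: 4031 − 3600 = 431 Myr.
Paleozoic: 538.8 − 251.902 = 286.898 Myr.
Difference: 431 − 286.898 = 144.102 Myr, so the Eoarchean was longer.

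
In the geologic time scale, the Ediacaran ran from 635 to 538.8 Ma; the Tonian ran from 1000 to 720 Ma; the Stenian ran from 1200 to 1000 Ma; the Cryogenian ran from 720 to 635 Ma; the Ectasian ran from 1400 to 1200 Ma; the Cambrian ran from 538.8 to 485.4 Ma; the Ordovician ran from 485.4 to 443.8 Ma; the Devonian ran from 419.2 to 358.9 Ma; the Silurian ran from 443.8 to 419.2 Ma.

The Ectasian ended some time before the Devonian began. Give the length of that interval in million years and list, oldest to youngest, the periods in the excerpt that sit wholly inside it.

End of Ectasian = 1200 Ma; start of Devonian = 419.2 Ma.
Gap = 1200 − 419.2 = 780.8 Myr.
Periods wholly inside 1200–419.2 Ma: Stenian (1200–1000), Tonian (1000–720), Cryogenian (720–635), Ediacaran (635–538.8), Cambrian (538.8–485.4), Ordovician (485.4–443.8), Silurian (443.8–419.2).

780.8 million years; Stenian, Tonian, Cryogenian, Ediacaran, Cambrian, Ordovician, Silurian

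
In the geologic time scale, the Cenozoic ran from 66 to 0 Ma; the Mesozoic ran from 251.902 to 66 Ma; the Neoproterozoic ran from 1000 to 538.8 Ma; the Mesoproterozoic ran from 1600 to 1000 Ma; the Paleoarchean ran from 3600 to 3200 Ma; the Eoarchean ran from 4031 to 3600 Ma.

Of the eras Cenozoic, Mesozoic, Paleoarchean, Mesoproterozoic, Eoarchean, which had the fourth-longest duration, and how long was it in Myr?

Durations: Cenozoic 66; Mesozoic 185.902; Paleoarchean 400; Mesoproterozoic 600; Eoarchean 431 Myr.
Sorted longest-first: Mesoproterozoic (600), Eoarchean (431), Paleoarchean (400), Mesozoic (185.902), Cenozoic (66).
The fourth longest is Mesozoic at 185.902 Myr.

Mesozoic, 185.902 million years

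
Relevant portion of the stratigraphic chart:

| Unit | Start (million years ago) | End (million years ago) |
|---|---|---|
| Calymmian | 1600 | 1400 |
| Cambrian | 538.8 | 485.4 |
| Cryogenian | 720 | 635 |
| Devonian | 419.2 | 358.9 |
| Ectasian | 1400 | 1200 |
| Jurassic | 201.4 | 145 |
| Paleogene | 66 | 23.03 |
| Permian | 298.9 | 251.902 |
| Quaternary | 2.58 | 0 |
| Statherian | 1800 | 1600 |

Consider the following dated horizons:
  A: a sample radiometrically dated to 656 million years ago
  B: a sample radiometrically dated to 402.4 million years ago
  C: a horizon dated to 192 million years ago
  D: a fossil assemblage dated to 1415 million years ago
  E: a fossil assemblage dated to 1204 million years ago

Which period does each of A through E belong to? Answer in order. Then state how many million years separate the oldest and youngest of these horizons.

A — Cryogenian; B — Devonian; C — Jurassic; D — Calymmian; E — Ectasian; span 1223 million years

Match each age against the start–end ranges in the excerpt: A = 656 Ma → Cryogenian (720–635); B = 402.4 Ma → Devonian (419.2–358.9); C = 192 Ma → Jurassic (201.4–145); D = 1415 Ma → Calymmian (1600–1400); E = 1204 Ma → Ectasian (1400–1200).
The largest age is 1415 Ma and the smallest is 192 Ma; their difference is 1223 Myr.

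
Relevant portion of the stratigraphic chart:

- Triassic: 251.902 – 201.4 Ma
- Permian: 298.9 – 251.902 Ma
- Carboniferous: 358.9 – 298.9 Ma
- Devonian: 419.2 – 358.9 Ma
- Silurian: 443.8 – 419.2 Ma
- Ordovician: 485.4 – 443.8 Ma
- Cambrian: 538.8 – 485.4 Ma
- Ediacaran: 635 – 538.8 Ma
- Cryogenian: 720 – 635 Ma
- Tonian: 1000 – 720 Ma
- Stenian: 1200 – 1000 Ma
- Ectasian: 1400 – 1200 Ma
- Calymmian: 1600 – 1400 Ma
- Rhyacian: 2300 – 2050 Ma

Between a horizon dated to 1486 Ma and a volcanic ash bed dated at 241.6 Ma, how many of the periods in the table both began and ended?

11

The older date is 1486 Ma and the younger is 241.6 Ma.
Periods with start < 1486 and end > 241.6 Ma: Ectasian (1400–1200), Stenian (1200–1000), Tonian (1000–720), Cryogenian (720–635), Ediacaran (635–538.8), Cambrian (538.8–485.4), Ordovician (485.4–443.8), Silurian (443.8–419.2), Devonian (419.2–358.9), Carboniferous (358.9–298.9), Permian (298.9–251.902).
That is 11 complete periods.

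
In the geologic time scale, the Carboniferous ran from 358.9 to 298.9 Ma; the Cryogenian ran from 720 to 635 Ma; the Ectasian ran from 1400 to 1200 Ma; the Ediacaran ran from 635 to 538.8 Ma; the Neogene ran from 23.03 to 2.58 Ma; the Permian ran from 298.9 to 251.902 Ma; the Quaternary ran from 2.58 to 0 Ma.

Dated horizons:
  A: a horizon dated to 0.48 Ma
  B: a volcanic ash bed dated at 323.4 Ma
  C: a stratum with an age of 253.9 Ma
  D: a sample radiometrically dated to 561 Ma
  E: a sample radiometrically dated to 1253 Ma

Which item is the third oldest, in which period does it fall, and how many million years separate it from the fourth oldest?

Sorted oldest-first by Ma: E (1253), D (561), B (323.4), C (253.9), A (0.48).
The third oldest is B at 323.4 Ma, which lies in 358.9–298.9 Ma: the Carboniferous.
The fourth oldest is C at 253.9 Ma; separation = |323.4 − 253.9| = 69.5 Myr.

B, in the Carboniferous; 69.5 million years to C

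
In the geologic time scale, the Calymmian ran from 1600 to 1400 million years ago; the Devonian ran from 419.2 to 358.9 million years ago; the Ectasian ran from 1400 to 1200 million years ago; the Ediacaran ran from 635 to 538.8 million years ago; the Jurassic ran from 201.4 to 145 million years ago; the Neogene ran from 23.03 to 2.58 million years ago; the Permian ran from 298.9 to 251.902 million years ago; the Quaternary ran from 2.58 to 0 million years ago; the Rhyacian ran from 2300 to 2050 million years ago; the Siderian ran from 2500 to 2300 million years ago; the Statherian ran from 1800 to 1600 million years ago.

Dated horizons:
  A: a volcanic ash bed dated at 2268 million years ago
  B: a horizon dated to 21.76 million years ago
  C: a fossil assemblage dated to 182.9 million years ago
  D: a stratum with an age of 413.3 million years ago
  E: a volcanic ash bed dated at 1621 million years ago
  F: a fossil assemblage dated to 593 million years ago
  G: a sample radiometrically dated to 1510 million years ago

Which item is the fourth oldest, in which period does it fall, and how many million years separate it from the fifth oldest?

F, in the Ediacaran; 179.7 million years to D

Sorted oldest-first by Ma: A (2268), E (1621), G (1510), F (593), D (413.3), C (182.9), B (21.76).
The fourth oldest is F at 593 Ma, which lies in 635–538.8 Ma: the Ediacaran.
The fifth oldest is D at 413.3 Ma; separation = |593 − 413.3| = 179.7 Myr.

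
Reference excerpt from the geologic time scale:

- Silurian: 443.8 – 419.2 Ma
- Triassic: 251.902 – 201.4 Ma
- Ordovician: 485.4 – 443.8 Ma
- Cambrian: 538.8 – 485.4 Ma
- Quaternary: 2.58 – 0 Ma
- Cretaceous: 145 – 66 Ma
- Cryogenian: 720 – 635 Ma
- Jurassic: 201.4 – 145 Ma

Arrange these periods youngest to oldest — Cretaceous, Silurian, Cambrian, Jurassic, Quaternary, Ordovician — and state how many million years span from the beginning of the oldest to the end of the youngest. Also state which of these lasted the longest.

Start ages (Ma): Cambrian 538.8, Ordovician 485.4, Silurian 443.8, Jurassic 201.4, Cretaceous 145, Quaternary 2.58.
Ordered youngest to oldest: Quaternary, Cretaceous, Jurassic, Silurian, Ordovician, Cambrian.
Span = 538.8 − 0 = 538.8 Myr.
Durations: Silurian 24.6, Cambrian 53.4, Quaternary 2.58, Cretaceous 79, Ordovician 41.6, Jurassic 56.4 → longest is Cretaceous (79 Myr).

Quaternary → Cretaceous → Jurassic → Silurian → Ordovician → Cambrian; total span 538.8 Myr; longest is Cretaceous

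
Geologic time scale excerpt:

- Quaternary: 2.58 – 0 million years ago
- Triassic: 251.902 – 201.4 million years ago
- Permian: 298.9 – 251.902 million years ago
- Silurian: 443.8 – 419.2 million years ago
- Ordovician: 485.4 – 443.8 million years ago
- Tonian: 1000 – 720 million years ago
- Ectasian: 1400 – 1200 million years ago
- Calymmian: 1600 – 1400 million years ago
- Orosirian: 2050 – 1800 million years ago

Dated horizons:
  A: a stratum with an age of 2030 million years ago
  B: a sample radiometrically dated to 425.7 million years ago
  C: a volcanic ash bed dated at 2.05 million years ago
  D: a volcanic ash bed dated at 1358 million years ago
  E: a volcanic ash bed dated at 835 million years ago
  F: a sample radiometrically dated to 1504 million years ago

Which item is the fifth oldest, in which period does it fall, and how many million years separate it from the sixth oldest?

Larger Ma means older, so oldest first: A 2030 > F 1504 > D 1358 > E 835 > B 425.7 > C 2.05.
Counting 5 along gives B (425.7 Ma); the excerpt puts that inside the Silurian, 443.8–419.2 Ma.
Next in line is C (2.05 Ma), and 425.7 − 2.05 = 423.65 Myr.

B, in the Silurian; 423.65 million years to C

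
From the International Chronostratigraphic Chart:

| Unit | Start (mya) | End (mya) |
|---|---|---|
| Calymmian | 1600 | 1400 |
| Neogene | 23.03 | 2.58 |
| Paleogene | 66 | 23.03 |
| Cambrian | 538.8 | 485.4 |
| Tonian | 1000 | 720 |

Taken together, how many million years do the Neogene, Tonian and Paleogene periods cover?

Each duration: Neogene = 20.45; Tonian = 280; Paleogene = 42.97.
Sum: 20.45 + 280 + 42.97 = 343.42 Myr.

343.42 million years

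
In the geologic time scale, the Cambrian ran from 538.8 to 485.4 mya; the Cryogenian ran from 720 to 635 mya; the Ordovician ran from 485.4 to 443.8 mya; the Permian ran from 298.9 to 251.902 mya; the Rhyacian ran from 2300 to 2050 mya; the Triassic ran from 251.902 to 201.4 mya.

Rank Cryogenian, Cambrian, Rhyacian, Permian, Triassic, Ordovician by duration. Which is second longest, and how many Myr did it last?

Cryogenian, 85 million years

Durations: Cryogenian 85; Cambrian 53.4; Rhyacian 250; Permian 46.998; Triassic 50.502; Ordovician 41.6 Myr.
Sorted longest-first: Rhyacian (250), Cryogenian (85), Cambrian (53.4), Triassic (50.502), Permian (46.998), Ordovician (41.6).
The second longest is Cryogenian at 85 Myr.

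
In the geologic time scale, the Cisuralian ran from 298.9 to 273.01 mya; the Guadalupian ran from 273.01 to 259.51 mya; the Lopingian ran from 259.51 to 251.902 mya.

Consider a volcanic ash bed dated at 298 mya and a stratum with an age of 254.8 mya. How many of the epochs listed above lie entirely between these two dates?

The older date is 298 Ma and the younger is 254.8 Ma.
Epochs with start < 298 and end > 254.8 Ma: Guadalupian (273.01–259.51).
That is 1 complete epoch.

1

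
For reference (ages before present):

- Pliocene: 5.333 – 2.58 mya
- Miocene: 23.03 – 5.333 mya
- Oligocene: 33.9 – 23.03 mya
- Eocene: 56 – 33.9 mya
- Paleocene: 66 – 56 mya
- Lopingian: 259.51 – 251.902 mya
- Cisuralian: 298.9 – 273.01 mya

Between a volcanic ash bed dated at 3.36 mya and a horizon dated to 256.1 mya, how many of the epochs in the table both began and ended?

4

The older date is 256.1 Ma and the younger is 3.36 Ma.
Epochs with start < 256.1 and end > 3.36 Ma: Paleocene (66–56), Eocene (56–33.9), Oligocene (33.9–23.03), Miocene (23.03–5.333).
That is 4 complete epochs.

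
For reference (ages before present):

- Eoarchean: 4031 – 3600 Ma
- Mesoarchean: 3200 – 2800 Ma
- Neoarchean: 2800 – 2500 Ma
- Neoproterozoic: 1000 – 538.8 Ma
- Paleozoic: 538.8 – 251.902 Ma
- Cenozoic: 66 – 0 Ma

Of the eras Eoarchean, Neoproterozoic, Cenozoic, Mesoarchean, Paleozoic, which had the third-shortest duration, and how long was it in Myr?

Mesoarchean, 400 million years

Durations: Eoarchean 431; Neoproterozoic 461.2; Cenozoic 66; Mesoarchean 400; Paleozoic 286.898 Myr.
Sorted shortest-first: Cenozoic (66), Paleozoic (286.898), Mesoarchean (400), Eoarchean (431), Neoproterozoic (461.2).
The third shortest is Mesoarchean at 400 Myr.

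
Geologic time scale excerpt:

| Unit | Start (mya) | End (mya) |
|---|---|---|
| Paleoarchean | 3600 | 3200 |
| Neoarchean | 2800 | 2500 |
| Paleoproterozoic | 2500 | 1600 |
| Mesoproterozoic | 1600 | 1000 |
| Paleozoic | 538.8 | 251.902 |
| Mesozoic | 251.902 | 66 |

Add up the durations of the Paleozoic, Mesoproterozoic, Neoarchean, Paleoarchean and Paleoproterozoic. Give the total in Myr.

2486.898 million years

Duration is start − end for each: (538.8 − 251.902) + (1600 − 1000) + (2800 − 2500) + (3600 − 3200) + (2500 − 1600).
That is 286.898 + 600 + 300 + 400 + 900, which totals 2486.898 million years.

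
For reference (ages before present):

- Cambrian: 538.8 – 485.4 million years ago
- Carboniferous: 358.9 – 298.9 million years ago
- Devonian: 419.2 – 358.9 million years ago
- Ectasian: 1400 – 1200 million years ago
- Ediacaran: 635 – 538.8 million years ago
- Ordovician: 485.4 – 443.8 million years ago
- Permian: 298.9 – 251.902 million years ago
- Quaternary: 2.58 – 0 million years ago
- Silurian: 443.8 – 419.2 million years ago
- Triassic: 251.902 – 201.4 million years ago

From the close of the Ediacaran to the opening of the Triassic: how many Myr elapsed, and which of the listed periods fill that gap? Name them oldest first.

286.898 million years; Cambrian, Ordovician, Silurian, Devonian, Carboniferous, Permian

End of Ediacaran = 538.8 Ma; start of Triassic = 251.902 Ma.
Gap = 538.8 − 251.902 = 286.898 Myr.
Periods wholly inside 538.8–251.902 Ma: Cambrian (538.8–485.4), Ordovician (485.4–443.8), Silurian (443.8–419.2), Devonian (419.2–358.9), Carboniferous (358.9–298.9), Permian (298.9–251.902).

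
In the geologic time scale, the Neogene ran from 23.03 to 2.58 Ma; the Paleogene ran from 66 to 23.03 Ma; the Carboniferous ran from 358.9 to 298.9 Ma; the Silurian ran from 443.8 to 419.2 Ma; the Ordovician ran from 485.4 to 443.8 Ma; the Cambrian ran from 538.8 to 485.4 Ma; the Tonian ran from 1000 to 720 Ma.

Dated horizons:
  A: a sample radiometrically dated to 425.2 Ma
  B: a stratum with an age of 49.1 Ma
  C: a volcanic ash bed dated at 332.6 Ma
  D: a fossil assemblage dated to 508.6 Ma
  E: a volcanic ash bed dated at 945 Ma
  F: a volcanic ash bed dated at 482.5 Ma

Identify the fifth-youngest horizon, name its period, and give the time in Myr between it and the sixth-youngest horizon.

Sorted youngest-first by Ma: B (49.1), C (332.6), A (425.2), F (482.5), D (508.6), E (945).
The fifth youngest is D at 508.6 Ma, which lies in 538.8–485.4 Ma: the Cambrian.
The sixth youngest is E at 945 Ma; separation = |508.6 − 945| = 436.4 Myr.

D, in the Cambrian; 436.4 million years to E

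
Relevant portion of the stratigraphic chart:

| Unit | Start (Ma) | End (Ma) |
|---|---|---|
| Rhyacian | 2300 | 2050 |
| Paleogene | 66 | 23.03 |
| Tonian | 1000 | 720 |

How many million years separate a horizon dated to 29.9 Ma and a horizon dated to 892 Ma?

862.1 million years

892 − 29.9 = 862.1 million years.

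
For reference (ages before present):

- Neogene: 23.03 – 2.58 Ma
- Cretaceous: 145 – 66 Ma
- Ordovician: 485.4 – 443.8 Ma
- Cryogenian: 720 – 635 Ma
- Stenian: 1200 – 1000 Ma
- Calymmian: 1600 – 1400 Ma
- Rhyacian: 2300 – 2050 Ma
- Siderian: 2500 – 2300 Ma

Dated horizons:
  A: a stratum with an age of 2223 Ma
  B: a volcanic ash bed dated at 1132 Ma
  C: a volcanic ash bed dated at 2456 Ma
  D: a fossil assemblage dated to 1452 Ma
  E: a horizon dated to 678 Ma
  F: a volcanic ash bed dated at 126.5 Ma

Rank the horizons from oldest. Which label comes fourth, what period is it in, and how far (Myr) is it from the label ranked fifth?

B, in the Stenian; 454 million years to E

Sorted oldest-first by Ma: C (2456), A (2223), D (1452), B (1132), E (678), F (126.5).
The fourth oldest is B at 1132 Ma, which lies in 1200–1000 Ma: the Stenian.
The fifth oldest is E at 678 Ma; separation = |1132 − 678| = 454 Myr.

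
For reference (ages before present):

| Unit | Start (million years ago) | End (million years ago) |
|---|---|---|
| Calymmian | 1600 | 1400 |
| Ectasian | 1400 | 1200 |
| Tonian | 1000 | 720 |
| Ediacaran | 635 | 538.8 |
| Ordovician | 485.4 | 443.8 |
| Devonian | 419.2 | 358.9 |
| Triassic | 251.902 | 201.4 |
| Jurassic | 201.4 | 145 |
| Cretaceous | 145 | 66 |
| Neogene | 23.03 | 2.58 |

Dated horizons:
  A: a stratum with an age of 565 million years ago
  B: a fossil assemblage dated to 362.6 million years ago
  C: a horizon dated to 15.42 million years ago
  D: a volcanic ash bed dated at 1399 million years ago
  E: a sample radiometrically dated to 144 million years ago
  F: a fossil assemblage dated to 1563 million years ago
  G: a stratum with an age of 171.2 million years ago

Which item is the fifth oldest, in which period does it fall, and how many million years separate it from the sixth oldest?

Larger Ma means older, so oldest first: F 1563 > D 1399 > A 565 > B 362.6 > G 171.2 > E 144 > C 15.42.
Counting 5 along gives G (171.2 Ma); the excerpt puts that inside the Jurassic, 201.4–145 Ma.
Next in line is E (144 Ma), and 171.2 − 144 = 27.2 Myr.

G, in the Jurassic; 27.2 million years to E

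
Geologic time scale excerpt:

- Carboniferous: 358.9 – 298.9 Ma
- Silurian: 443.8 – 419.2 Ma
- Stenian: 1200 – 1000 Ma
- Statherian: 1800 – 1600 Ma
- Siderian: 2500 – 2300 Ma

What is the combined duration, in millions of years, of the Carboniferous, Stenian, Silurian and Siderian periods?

484.6 million years

Duration is start − end for each: (358.9 − 298.9) + (1200 − 1000) + (443.8 − 419.2) + (2500 − 2300).
That is 60 + 200 + 24.6 + 200, which totals 484.6 million years.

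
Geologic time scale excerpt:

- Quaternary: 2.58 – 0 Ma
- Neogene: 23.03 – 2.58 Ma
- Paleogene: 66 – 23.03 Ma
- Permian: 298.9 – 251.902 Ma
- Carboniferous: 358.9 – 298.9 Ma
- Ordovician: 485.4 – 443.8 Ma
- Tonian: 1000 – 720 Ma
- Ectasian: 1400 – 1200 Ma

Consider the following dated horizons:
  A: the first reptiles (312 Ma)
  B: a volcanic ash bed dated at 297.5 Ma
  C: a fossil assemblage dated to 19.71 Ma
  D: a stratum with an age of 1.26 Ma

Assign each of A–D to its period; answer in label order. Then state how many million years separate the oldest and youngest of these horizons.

A: 312 Ma lies in 358.9–298.9 Ma, so Carboniferous.
B: 297.5 Ma lies in 298.9–251.902 Ma, so Permian.
C: 19.71 Ma lies in 23.03–2.58 Ma, so Neogene.
D: 1.26 Ma lies in 2.58–0 Ma, so Quaternary.
Oldest = 312 Ma, youngest = 1.26 Ma → span 310.74 Myr.

A — Carboniferous; B — Permian; C — Neogene; D — Quaternary; span 310.74 million years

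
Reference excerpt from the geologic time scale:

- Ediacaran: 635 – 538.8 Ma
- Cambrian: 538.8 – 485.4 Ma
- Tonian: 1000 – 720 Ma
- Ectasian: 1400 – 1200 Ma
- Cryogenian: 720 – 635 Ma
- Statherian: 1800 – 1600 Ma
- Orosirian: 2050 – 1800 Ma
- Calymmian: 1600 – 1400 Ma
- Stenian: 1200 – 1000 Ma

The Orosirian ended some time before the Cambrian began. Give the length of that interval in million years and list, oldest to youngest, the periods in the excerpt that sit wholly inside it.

1261.2 million years; Statherian, Calymmian, Ectasian, Stenian, Tonian, Cryogenian, Ediacaran

The Orosirian closes at 1800 Ma and the Cambrian opens at 538.8 Ma, so the interval is 1800 − 538.8 = 1261.2 Myr.
A period fits inside if it starts at or after 1800 Ma and ends at or before 538.8 Ma; oldest first that gives Statherian, Calymmian, Ectasian, Stenian, Tonian, Cryogenian, Ediacaran.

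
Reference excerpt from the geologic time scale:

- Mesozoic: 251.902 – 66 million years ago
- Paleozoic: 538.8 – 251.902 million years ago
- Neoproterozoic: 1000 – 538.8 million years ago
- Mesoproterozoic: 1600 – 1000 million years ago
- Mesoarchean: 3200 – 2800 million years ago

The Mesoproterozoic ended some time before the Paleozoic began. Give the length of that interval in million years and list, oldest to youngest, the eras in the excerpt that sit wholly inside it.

The Mesoproterozoic closes at 1000 Ma and the Paleozoic opens at 538.8 Ma, so the interval is 1000 − 538.8 = 461.2 Myr.
An era fits inside if it starts at or after 1000 Ma and ends at or before 538.8 Ma; oldest first that gives Neoproterozoic.

461.2 million years; Neoproterozoic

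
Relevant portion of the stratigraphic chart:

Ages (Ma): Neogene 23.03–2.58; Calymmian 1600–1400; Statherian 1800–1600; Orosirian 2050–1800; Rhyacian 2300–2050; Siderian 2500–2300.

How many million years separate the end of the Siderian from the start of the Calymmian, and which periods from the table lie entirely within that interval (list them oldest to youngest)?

The Siderian closes at 2300 Ma and the Calymmian opens at 1600 Ma, so the interval is 2300 − 1600 = 700 Myr.
A period fits inside if it starts at or after 2300 Ma and ends at or before 1600 Ma; oldest first that gives Rhyacian, Orosirian, Statherian.

700 million years; Rhyacian, Orosirian, Statherian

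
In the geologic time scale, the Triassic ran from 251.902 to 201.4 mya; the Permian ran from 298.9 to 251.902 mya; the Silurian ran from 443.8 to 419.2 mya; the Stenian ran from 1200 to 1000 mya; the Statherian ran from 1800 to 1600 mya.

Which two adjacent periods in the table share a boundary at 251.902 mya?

The Permian ends at 251.902 mya and the Triassic begins at 251.902 mya, so they share that boundary.

Permian and Triassic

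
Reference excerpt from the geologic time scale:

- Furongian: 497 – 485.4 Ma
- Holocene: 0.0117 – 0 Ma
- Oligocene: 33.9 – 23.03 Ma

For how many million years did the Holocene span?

0.0117 − 0 = 0.0117 million years.

0.0117 million years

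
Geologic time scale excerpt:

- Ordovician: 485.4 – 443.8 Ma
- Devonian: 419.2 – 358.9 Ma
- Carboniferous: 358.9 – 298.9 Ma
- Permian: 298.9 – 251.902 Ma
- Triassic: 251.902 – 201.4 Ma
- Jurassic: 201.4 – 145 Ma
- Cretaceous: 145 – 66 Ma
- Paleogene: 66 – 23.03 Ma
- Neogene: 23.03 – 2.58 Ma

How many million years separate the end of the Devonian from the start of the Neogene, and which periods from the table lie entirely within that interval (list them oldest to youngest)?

The Devonian closes at 358.9 Ma and the Neogene opens at 23.03 Ma, so the interval is 358.9 − 23.03 = 335.87 Myr.
A period fits inside if it starts at or after 358.9 Ma and ends at or before 23.03 Ma; oldest first that gives Carboniferous, Permian, Triassic, Jurassic, Cretaceous, Paleogene.

335.87 million years; Carboniferous, Permian, Triassic, Jurassic, Cretaceous, Paleogene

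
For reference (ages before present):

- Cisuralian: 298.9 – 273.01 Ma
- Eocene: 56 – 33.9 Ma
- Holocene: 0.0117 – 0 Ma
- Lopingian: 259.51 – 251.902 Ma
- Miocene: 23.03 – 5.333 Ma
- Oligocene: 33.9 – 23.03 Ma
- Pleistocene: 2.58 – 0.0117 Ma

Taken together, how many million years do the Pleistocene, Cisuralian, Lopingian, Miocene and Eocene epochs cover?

Duration is start − end for each: (2.58 − 0.0117) + (298.9 − 273.01) + (259.51 − 251.902) + (23.03 − 5.333) + (56 − 33.9).
That is 2.5683 + 25.89 + 7.608 + 17.697 + 22.1, which totals 75.8633 million years.

75.8633 million years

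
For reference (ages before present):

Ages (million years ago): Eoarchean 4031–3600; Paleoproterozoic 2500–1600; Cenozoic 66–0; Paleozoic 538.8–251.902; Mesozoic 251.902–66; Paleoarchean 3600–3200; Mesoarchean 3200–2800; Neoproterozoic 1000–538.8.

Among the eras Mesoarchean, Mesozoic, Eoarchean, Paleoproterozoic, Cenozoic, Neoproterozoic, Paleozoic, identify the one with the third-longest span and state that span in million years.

Eoarchean, 431 million years

Start − end for each: Mesoarchean 3200 − 2800 = 400; Mesozoic 251.902 − 66 = 185.902; Eoarchean 4031 − 3600 = 431; Paleoproterozoic 2500 − 1600 = 900; Cenozoic 66 − 0 = 66; Neoproterozoic 1000 − 538.8 = 461.2; Paleozoic 538.8 − 251.902 = 286.898.
Ranking these from longest: Paleoproterozoic > Neoproterozoic > Eoarchean > Mesoarchean > Paleozoic > Mesozoic > Cenozoic.
Position 3 in that ranking is Eoarchean, which lasted 431 Myr.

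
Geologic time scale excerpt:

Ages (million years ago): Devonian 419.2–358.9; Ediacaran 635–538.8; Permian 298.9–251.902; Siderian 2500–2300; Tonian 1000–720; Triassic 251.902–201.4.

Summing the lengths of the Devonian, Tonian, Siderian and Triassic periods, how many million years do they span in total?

Each duration: Devonian = 60.3; Tonian = 280; Siderian = 200; Triassic = 50.502.
Sum: 60.3 + 280 + 200 + 50.502 = 590.802 Myr.

590.802 million years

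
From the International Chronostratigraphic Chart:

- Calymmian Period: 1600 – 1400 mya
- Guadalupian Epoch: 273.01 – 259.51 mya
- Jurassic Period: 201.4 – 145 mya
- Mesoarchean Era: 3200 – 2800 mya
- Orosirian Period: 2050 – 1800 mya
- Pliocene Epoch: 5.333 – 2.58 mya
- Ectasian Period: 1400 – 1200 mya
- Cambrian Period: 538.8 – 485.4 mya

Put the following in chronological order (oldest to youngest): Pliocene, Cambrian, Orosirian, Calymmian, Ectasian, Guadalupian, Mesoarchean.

Sorting by start age (descending Ma, since larger Ma = older): Mesoarchean began 3200, Orosirian began 2050, Calymmian began 1600, Ectasian began 1400, Cambrian began 538.8, Guadalupian began 273.01, Pliocene began 5.333.

Mesoarchean, Orosirian, Calymmian, Ectasian, Cambrian, Guadalupian, Pliocene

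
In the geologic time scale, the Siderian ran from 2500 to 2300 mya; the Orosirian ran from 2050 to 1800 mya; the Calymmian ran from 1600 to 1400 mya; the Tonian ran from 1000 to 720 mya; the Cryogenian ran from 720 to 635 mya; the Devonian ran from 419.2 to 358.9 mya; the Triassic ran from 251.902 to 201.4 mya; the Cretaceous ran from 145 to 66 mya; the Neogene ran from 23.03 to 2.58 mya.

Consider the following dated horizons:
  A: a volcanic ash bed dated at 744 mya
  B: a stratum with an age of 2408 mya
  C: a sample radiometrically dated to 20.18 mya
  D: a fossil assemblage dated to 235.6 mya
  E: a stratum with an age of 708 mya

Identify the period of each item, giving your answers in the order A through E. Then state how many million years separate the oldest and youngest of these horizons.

A — Tonian; B — Siderian; C — Neogene; D — Triassic; E — Cryogenian; span 2387.82 million years

A: 744 Ma lies in 1000–720 Ma, so Tonian.
B: 2408 Ma lies in 2500–2300 Ma, so Siderian.
C: 20.18 Ma lies in 23.03–2.58 Ma, so Neogene.
D: 235.6 Ma lies in 251.902–201.4 Ma, so Triassic.
E: 708 Ma lies in 720–635 Ma, so Cryogenian.
Oldest = 2408 Ma, youngest = 20.18 Ma → span 2387.82 Myr.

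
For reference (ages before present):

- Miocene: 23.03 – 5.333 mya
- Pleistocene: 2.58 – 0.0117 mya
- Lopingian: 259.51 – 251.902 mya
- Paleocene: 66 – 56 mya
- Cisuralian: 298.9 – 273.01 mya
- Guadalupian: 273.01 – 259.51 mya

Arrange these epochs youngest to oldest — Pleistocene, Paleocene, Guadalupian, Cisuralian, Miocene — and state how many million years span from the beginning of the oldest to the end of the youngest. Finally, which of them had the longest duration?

Pleistocene, Miocene, Paleocene, Guadalupian, Cisuralian; total span 298.8883 Myr; longest is Cisuralian

Start ages (Ma): Cisuralian 298.9, Guadalupian 273.01, Paleocene 66, Miocene 23.03, Pleistocene 2.58.
Ordered youngest to oldest: Pleistocene, Miocene, Paleocene, Guadalupian, Cisuralian.
Span = 298.9 − 0.0117 = 298.8883 Myr.
Durations: Paleocene 10, Pleistocene 2.5683, Cisuralian 25.89, Miocene 17.697, Guadalupian 13.5 → longest is Cisuralian (25.89 Myr).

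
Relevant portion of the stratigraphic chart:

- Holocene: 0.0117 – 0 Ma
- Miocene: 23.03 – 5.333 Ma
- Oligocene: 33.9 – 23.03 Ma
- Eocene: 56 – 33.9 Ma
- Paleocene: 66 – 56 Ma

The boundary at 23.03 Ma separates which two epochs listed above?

The Oligocene ends at 23.03 Ma and the Miocene begins at 23.03 Ma, so they share that boundary.

Oligocene and Miocene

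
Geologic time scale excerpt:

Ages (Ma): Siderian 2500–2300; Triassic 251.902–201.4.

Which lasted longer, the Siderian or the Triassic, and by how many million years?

Siderian, by 149.498 million years

Siderian: 2500 − 2300 = 200 Myr.
Triassic: 251.902 − 201.4 = 50.502 Myr.
Difference: 200 − 50.502 = 149.498 Myr, so the Siderian was longer.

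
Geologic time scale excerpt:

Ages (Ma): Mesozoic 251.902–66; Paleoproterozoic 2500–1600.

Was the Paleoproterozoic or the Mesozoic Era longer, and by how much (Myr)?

Paleoproterozoic, by 714.098 million years

Paleoproterozoic: 2500 − 1600 = 900 Myr.
Mesozoic: 251.902 − 66 = 185.902 Myr.
Difference: 900 − 185.902 = 714.098 Myr, so the Paleoproterozoic was longer.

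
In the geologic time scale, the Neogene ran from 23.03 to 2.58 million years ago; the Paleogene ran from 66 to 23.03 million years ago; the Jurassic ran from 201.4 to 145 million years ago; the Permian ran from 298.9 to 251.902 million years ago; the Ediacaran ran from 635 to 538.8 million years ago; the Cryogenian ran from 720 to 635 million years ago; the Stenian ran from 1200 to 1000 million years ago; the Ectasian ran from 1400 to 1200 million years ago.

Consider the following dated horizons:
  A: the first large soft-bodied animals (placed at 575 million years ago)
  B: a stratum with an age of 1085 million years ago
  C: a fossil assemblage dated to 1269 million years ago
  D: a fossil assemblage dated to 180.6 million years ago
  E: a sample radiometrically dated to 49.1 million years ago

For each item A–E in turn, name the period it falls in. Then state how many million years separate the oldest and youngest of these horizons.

A — Ediacaran; B — Stenian; C — Ectasian; D — Jurassic; E — Paleogene; span 1219.9 million years

Match each age against the start–end ranges in the excerpt: A = 575 Ma → Ediacaran (635–538.8); B = 1085 Ma → Stenian (1200–1000); C = 1269 Ma → Ectasian (1400–1200); D = 180.6 Ma → Jurassic (201.4–145); E = 49.1 Ma → Paleogene (66–23.03).
The largest age is 1269 Ma and the smallest is 49.1 Ma; their difference is 1219.9 Myr.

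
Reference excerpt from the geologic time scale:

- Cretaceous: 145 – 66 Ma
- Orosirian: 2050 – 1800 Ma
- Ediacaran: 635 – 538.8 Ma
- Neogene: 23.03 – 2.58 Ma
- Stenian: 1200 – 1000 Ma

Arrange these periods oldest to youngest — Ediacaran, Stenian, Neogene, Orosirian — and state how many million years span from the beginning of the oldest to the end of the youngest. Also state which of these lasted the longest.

Start ages (Ma): Orosirian 2050, Stenian 1200, Ediacaran 635, Neogene 23.03.
Ordered oldest to youngest: Orosirian, Stenian, Ediacaran, Neogene.
Span = 2050 − 2.58 = 2047.42 Myr.
Durations: Neogene 20.45, Orosirian 250, Ediacaran 96.2, Stenian 200 → longest is Orosirian (250 Myr).

Orosirian, Stenian, Ediacaran, Neogene; total span 2047.42 Myr; longest is Orosirian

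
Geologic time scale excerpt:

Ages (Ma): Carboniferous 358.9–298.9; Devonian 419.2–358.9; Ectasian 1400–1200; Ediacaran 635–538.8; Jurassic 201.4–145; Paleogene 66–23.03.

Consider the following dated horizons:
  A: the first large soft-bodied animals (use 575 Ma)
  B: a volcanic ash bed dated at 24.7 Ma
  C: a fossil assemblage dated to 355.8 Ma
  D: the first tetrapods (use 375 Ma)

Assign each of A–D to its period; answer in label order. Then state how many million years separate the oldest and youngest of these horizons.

A — Ediacaran; B — Paleogene; C — Carboniferous; D — Devonian; span 550.3 million years

Match each age against the start–end ranges in the excerpt: A = 575 Ma → Ediacaran (635–538.8); B = 24.7 Ma → Paleogene (66–23.03); C = 355.8 Ma → Carboniferous (358.9–298.9); D = 375 Ma → Devonian (419.2–358.9).
The largest age is 575 Ma and the smallest is 24.7 Ma; their difference is 550.3 Myr.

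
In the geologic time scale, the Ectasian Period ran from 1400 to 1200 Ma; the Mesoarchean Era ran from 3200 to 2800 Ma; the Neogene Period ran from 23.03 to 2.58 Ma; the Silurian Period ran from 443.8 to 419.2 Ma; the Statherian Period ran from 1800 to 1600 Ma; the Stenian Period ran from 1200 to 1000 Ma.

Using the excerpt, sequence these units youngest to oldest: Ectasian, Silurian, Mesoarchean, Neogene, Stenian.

Neogene, then Silurian, then Stenian, then Ectasian, then Mesoarchean

The oldest of these is Mesoarchean (starts 3200 Ma) and the youngest is Neogene (ends 2.58 Ma).
In between, by decreasing start age: Ectasian (1400), Stenian (1200), Silurian (443.8).
Listing youngest first means reversing that sequence.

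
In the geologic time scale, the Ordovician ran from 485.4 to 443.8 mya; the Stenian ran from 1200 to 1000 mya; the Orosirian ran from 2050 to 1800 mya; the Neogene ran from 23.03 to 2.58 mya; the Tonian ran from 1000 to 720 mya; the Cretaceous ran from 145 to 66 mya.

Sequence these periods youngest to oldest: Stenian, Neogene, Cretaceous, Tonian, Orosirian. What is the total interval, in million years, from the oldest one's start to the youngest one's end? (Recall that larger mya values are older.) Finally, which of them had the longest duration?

Neogene, Cretaceous, Tonian, Stenian, Orosirian; total span 2047.42 Myr; longest is Tonian

Start ages (Ma): Orosirian 2050, Stenian 1200, Tonian 1000, Cretaceous 145, Neogene 23.03.
Ordered youngest to oldest: Neogene, Cretaceous, Tonian, Stenian, Orosirian.
Span = 2050 − 2.58 = 2047.42 Myr.
Durations: Stenian 200, Cretaceous 79, Tonian 280, Orosirian 250, Neogene 20.45 → longest is Tonian (280 Myr).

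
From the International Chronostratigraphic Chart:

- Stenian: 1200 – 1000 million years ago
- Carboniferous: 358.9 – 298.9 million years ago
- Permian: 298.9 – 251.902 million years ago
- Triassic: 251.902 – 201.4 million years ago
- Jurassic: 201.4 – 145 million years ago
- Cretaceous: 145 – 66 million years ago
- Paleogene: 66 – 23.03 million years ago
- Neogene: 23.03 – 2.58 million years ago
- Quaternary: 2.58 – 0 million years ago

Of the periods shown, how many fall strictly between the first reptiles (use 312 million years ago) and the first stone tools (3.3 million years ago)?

The older date is 312 Ma and the younger is 3.3 Ma.
Periods with start < 312 and end > 3.3 Ma: Permian (298.9–251.902), Triassic (251.902–201.4), Jurassic (201.4–145), Cretaceous (145–66), Paleogene (66–23.03).
That is 5 complete periods.

5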